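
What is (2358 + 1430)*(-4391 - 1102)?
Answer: -20807484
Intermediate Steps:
(2358 + 1430)*(-4391 - 1102) = 3788*(-5493) = -20807484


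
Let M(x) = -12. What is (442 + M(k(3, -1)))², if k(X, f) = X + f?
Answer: 184900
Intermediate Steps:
(442 + M(k(3, -1)))² = (442 - 12)² = 430² = 184900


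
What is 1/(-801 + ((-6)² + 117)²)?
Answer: 1/22608 ≈ 4.4232e-5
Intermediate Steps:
1/(-801 + ((-6)² + 117)²) = 1/(-801 + (36 + 117)²) = 1/(-801 + 153²) = 1/(-801 + 23409) = 1/22608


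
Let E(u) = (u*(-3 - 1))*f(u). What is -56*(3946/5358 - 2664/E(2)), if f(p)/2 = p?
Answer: -12599986/2679 ≈ -4703.2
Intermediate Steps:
f(p) = 2*p
E(u) = -8*u² (E(u) = (u*(-3 - 1))*(2*u) = (u*(-4))*(2*u) = (-4*u)*(2*u) = -8*u²)
-56*(3946/5358 - 2664/E(2)) = -56*(3946/5358 - 2664/((-8*2²))) = -56*(3946*(1/5358) - 2664/((-8*4))) = -56*(1973/2679 - 2664/(-32)) = -56*(1973/2679 - 2664*(-1/32)) = -56*(1973/2679 + 333/4) = -56*899999/10716 = -12599986/2679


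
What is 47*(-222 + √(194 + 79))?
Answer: -10434 + 47*√273 ≈ -9657.4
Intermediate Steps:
47*(-222 + √(194 + 79)) = 47*(-222 + √273) = -10434 + 47*√273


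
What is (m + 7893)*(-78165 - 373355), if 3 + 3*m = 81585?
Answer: -15842482240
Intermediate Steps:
m = 27194 (m = -1 + (⅓)*81585 = -1 + 27195 = 27194)
(m + 7893)*(-78165 - 373355) = (27194 + 7893)*(-78165 - 373355) = 35087*(-451520) = -15842482240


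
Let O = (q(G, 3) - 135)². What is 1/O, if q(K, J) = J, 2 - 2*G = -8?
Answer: 1/17424 ≈ 5.7392e-5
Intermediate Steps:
G = 5 (G = 1 - ½*(-8) = 1 + 4 = 5)
O = 17424 (O = (3 - 135)² = (-132)² = 17424)
1/O = 1/17424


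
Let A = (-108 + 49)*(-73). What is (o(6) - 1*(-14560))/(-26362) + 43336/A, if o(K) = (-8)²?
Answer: 539719032/56770567 ≈ 9.5070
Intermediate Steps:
o(K) = 64
A = 4307 (A = -59*(-73) = 4307)
(o(6) - 1*(-14560))/(-26362) + 43336/A = (64 - 1*(-14560))/(-26362) + 43336/4307 = (64 + 14560)*(-1/26362) + 43336*(1/4307) = 14624*(-1/26362) + 43336/4307 = -7312/13181 + 43336/4307 = 539719032/56770567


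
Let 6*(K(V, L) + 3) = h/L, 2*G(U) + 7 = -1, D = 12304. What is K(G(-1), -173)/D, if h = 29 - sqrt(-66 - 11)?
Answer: -3143/12771552 + I*sqrt(77)/12771552 ≈ -0.00024609 + 6.8707e-7*I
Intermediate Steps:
h = 29 - I*sqrt(77) (h = 29 - sqrt(-77) = 29 - I*sqrt(77) ≈ 29.0 - 8.775*I)
G(U) = -4 (G(U) = -7/2 + (1/2)*(-1) = -7/2 - 1/2 = -4)
K(V, L) = -3 + (29 - I*sqrt(77))/(6*L) (K(V, L) = -3 + ((29 - I*sqrt(77))/L)/6 = -3 + (29 - I*sqrt(77))/(6*L))
K(G(-1), -173)/D = ((1/6)*(29 - 18*(-173) - I*sqrt(77))/(-173))/12304 = ((1/6)*(-1/173)*(29 + 3114 - I*sqrt(77)))*(1/12304) = ((1/6)*(-1/173)*(3143 - I*sqrt(77)))*(1/12304) = (-3143/1038 + I*sqrt(77)/1038)*(1/12304) = -3143/12771552 + I*sqrt(77)/12771552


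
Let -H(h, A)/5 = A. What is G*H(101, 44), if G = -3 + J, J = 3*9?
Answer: -5280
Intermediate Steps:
J = 27
H(h, A) = -5*A
G = 24 (G = -3 + 27 = 24)
G*H(101, 44) = 24*(-5*44) = 24*(-220) = -5280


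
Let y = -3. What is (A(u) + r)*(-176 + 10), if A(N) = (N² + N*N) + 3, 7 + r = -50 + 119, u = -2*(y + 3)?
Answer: -10790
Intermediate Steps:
u = 0 (u = -2*(-3 + 3) = -2*0 = 0)
r = 62 (r = -7 + (-50 + 119) = -7 + 69 = 62)
A(N) = 3 + 2*N² (A(N) = (N² + N²) + 3 = 2*N² + 3 = 3 + 2*N²)
(A(u) + r)*(-176 + 10) = ((3 + 2*0²) + 62)*(-176 + 10) = ((3 + 2*0) + 62)*(-166) = ((3 + 0) + 62)*(-166) = (3 + 62)*(-166) = 65*(-166) = -10790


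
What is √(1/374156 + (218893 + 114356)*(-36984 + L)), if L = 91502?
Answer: √635849313674432684027/187078 ≈ 1.3479e+5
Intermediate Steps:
√(1/374156 + (218893 + 114356)*(-36984 + L)) = √(1/374156 + (218893 + 114356)*(-36984 + 91502)) = √(1/374156 + 333249*54518) = √(1/374156 + 18168068982) = √(6797692018029193/374156) = √635849313674432684027/187078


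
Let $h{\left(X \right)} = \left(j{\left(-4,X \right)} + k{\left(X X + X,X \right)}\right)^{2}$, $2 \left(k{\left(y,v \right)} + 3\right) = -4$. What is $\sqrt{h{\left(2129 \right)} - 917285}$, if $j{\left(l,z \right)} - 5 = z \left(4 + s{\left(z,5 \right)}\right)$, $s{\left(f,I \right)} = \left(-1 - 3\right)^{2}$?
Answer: $\sqrt{1812139115} \approx 42569.0$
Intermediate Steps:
$s{\left(f,I \right)} = 16$ ($s{\left(f,I \right)} = \left(-4\right)^{2} = 16$)
$k{\left(y,v \right)} = -5$ ($k{\left(y,v \right)} = -3 + \frac{1}{2} \left(-4\right) = -3 - 2 = -5$)
$j{\left(l,z \right)} = 5 + 20 z$ ($j{\left(l,z \right)} = 5 + z \left(4 + 16\right) = 5 + z 20 = 5 + 20 z$)
$h{\left(X \right)} = 400 X^{2}$ ($h{\left(X \right)} = \left(\left(5 + 20 X\right) - 5\right)^{2} = \left(20 X\right)^{2} = 400 X^{2}$)
$\sqrt{h{\left(2129 \right)} - 917285} = \sqrt{400 \cdot 2129^{2} - 917285} = \sqrt{400 \cdot 4532641 - 917285} = \sqrt{1813056400 - 917285} = \sqrt{1812139115}$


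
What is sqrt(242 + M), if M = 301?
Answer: sqrt(543) ≈ 23.302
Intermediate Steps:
sqrt(242 + M) = sqrt(242 + 301) = sqrt(543)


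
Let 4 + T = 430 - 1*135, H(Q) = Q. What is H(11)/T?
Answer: 11/291 ≈ 0.037801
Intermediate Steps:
T = 291 (T = -4 + (430 - 1*135) = -4 + (430 - 135) = -4 + 295 = 291)
H(11)/T = 11/291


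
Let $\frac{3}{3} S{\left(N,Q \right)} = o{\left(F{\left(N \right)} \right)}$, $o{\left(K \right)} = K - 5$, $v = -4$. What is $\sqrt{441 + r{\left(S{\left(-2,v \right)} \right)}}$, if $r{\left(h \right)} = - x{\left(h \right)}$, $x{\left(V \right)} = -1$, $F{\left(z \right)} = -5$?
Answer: $\sqrt{442} \approx 21.024$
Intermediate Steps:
$o{\left(K \right)} = -5 + K$
$S{\left(N,Q \right)} = -10$ ($S{\left(N,Q \right)} = -5 - 5 = -10$)
$r{\left(h \right)} = 1$ ($r{\left(h \right)} = \left(-1\right) \left(-1\right) = 1$)
$\sqrt{441 + r{\left(S{\left(-2,v \right)} \right)}} = \sqrt{441 + 1} = \sqrt{442}$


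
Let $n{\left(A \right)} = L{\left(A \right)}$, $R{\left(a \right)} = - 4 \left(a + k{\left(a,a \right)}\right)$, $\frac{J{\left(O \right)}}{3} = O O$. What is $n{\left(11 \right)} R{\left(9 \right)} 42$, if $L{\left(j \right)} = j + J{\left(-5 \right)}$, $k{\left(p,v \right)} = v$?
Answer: $-260064$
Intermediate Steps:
$J{\left(O \right)} = 3 O^{2}$ ($J{\left(O \right)} = 3 O O = 3 O^{2}$)
$R{\left(a \right)} = - 8 a$ ($R{\left(a \right)} = - 4 \left(a + a\right) = - 4 \cdot 2 a = - 8 a$)
$L{\left(j \right)} = 75 + j$ ($L{\left(j \right)} = j + 3 \left(-5\right)^{2} = j + 3 \cdot 25 = j + 75 = 75 + j$)
$n{\left(A \right)} = 75 + A$
$n{\left(11 \right)} R{\left(9 \right)} 42 = \left(75 + 11\right) \left(\left(-8\right) 9\right) 42 = 86 \left(-72\right) 42 = \left(-6192\right) 42 = -260064$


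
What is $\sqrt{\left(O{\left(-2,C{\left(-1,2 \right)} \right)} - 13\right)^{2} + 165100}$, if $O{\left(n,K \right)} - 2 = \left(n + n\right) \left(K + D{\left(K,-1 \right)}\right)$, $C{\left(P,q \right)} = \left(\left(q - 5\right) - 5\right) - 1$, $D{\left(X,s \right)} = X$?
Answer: $\sqrt{168821} \approx 410.88$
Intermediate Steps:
$C{\left(P,q \right)} = -11 + q$ ($C{\left(P,q \right)} = \left(\left(-5 + q\right) - 5\right) - 1 = \left(-10 + q\right) - 1 = -11 + q$)
$O{\left(n,K \right)} = 2 + 4 K n$ ($O{\left(n,K \right)} = 2 + \left(n + n\right) \left(K + K\right) = 2 + 2 n 2 K = 2 + 4 K n$)
$\sqrt{\left(O{\left(-2,C{\left(-1,2 \right)} \right)} - 13\right)^{2} + 165100} = \sqrt{\left(\left(2 + 4 \left(-11 + 2\right) \left(-2\right)\right) - 13\right)^{2} + 165100} = \sqrt{\left(\left(2 + 4 \left(-9\right) \left(-2\right)\right) - 13\right)^{2} + 165100} = \sqrt{\left(\left(2 + 72\right) - 13\right)^{2} + 165100} = \sqrt{\left(74 - 13\right)^{2} + 165100} = \sqrt{61^{2} + 165100} = \sqrt{3721 + 165100} = \sqrt{168821}$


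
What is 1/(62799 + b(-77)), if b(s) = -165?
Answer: 1/62634 ≈ 1.5966e-5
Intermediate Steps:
1/(62799 + b(-77)) = 1/(62799 - 165) = 1/62634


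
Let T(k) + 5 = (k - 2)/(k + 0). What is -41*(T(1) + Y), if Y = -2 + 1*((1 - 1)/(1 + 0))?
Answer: 328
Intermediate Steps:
T(k) = -5 + (-2 + k)/k (T(k) = -5 + (k - 2)/(k + 0) = -5 + (-2 + k)/k)
Y = -2 (Y = -2 + 1*(0/1) = -2 + 1*(0*1) = -2 + 1*0 = -2 + 0 = -2)
-41*(T(1) + Y) = -41*((-4 - 2/1) - 2) = -41*((-4 - 2*1) - 2) = -41*((-4 - 2) - 2) = -41*(-6 - 2) = -41*(-8) = 328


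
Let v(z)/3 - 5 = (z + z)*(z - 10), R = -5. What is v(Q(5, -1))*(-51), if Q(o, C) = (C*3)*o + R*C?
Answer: -61965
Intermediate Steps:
Q(o, C) = -5*C + 3*C*o (Q(o, C) = (C*3)*o - 5*C = (3*C)*o - 5*C = 3*C*o - 5*C = -5*C + 3*C*o)
v(z) = 15 + 6*z*(-10 + z) (v(z) = 15 + 3*((z + z)*(z - 10)) = 15 + 3*((2*z)*(-10 + z)) = 15 + 3*(2*z*(-10 + z)) = 15 + 6*z*(-10 + z))
v(Q(5, -1))*(-51) = (15 - (-60)*(-5 + 3*5) + 6*(-(-5 + 3*5))²)*(-51) = (15 - (-60)*(-5 + 15) + 6*(-(-5 + 15))²)*(-51) = (15 - (-60)*10 + 6*(-1*10)²)*(-51) = (15 - 60*(-10) + 6*(-10)²)*(-51) = (15 + 600 + 6*100)*(-51) = (15 + 600 + 600)*(-51) = 1215*(-51) = -61965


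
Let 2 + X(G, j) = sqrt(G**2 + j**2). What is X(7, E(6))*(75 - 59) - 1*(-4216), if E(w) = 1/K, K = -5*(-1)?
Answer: 4184 + 16*sqrt(1226)/5 ≈ 4296.0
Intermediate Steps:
K = 5
E(w) = 1/5
X(G, j) = -2 + sqrt(G**2 + j**2)
X(7, E(6))*(75 - 59) - 1*(-4216) = (-2 + sqrt(7**2 + (1/5)**2))*(75 - 59) - 1*(-4216) = (-2 + sqrt(49 + 1/25))*16 + 4216 = (-2 + sqrt(1226/25))*16 + 4216 = (-2 + sqrt(1226)/5)*16 + 4216 = (-32 + 16*sqrt(1226)/5) + 4216 = 4184 + 16*sqrt(1226)/5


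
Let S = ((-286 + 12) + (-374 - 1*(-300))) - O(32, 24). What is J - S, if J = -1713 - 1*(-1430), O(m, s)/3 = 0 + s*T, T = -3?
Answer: -151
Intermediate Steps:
O(m, s) = -9*s (O(m, s) = 3*(0 + s*(-3)) = 3*(0 - 3*s) = 3*(-3*s) = -9*s)
J = -283 (J = -1713 + 1430 = -283)
S = -132 (S = ((-286 + 12) + (-374 - 1*(-300))) - (-9)*24 = (-274 + (-374 + 300)) - 1*(-216) = (-274 - 74) + 216 = -348 + 216 = -132)
J - S = -283 - 1*(-132) = -283 + 132 = -151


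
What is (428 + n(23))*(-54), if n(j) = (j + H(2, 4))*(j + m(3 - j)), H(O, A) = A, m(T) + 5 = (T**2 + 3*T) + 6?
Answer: -553824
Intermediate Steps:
m(T) = 1 + T**2 + 3*T (m(T) = -5 + ((T**2 + 3*T) + 6) = -5 + (6 + T**2 + 3*T) = 1 + T**2 + 3*T)
n(j) = (4 + j)*(10 + (3 - j)**2 - 2*j) (n(j) = (j + 4)*(j + (1 + (3 - j)**2 + 3*(3 - j))) = (4 + j)*(j + (1 + (3 - j)**2 + (9 - 3*j))) = (4 + j)*(j + (10 + (3 - j)**2 - 3*j)) = (4 + j)*(10 + (3 - j)**2 - 2*j))
(428 + n(23))*(-54) = (428 + (76 + 23**3 - 13*23 - 4*23**2))*(-54) = (428 + (76 + 12167 - 299 - 4*529))*(-54) = (428 + (76 + 12167 - 299 - 2116))*(-54) = (428 + 9828)*(-54) = 10256*(-54) = -553824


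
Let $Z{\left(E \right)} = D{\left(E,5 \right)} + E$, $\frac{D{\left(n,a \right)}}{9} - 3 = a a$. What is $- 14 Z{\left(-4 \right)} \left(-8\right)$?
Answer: $27776$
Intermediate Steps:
$D{\left(n,a \right)} = 27 + 9 a^{2}$ ($D{\left(n,a \right)} = 27 + 9 a a = 27 + 9 a^{2}$)
$Z{\left(E \right)} = 252 + E$ ($Z{\left(E \right)} = \left(27 + 9 \cdot 5^{2}\right) + E = \left(27 + 9 \cdot 25\right) + E = \left(27 + 225\right) + E = 252 + E$)
$- 14 Z{\left(-4 \right)} \left(-8\right) = - 14 \left(252 - 4\right) \left(-8\right) = \left(-14\right) 248 \left(-8\right) = \left(-3472\right) \left(-8\right) = 27776$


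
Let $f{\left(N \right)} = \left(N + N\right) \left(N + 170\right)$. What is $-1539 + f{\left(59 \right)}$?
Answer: $25483$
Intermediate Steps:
$f{\left(N \right)} = 2 N \left(170 + N\right)$
$-1539 + f{\left(59 \right)} = -1539 + 2 \cdot 59 \left(170 + 59\right) = -1539 + 2 \cdot 59 \cdot 229 = -1539 + 27022 = 25483$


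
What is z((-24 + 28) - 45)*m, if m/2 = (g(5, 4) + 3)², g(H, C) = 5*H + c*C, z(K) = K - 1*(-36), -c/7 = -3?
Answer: -125440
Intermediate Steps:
c = 21 (c = -7*(-3) = 21)
z(K) = 36 + K (z(K) = K + 36 = 36 + K)
g(H, C) = 5*H + 21*C
m = 25088 (m = 2*((5*5 + 21*4) + 3)² = 2*((25 + 84) + 3)² = 2*(109 + 3)² = 2*112² = 2*12544 = 25088)
z((-24 + 28) - 45)*m = (36 + ((-24 + 28) - 45))*25088 = (36 + (4 - 45))*25088 = (36 - 41)*25088 = -5*25088 = -125440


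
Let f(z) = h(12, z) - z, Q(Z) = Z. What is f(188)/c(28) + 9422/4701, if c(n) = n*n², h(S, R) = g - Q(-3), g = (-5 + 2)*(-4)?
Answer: 206018471/103196352 ≈ 1.9964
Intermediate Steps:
g = 12 (g = -3*(-4) = 12)
h(S, R) = 15 (h(S, R) = 12 - 1*(-3) = 12 + 3 = 15)
f(z) = 15 - z
c(n) = n³
f(188)/c(28) + 9422/4701 = (15 - 1*188)/(28³) + 9422/4701 = (15 - 188)/21952 + 9422*(1/4701) = -173*1/21952 + 9422/4701 = -173/21952 + 9422/4701 = 206018471/103196352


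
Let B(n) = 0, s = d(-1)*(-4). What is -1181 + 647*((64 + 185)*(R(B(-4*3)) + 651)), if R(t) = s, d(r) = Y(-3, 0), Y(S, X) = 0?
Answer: 104876872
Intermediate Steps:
d(r) = 0
s = 0 (s = 0*(-4) = 0)
R(t) = 0
-1181 + 647*((64 + 185)*(R(B(-4*3)) + 651)) = -1181 + 647*((64 + 185)*(0 + 651)) = -1181 + 647*(249*651) = -1181 + 647*162099 = -1181 + 104878053 = 104876872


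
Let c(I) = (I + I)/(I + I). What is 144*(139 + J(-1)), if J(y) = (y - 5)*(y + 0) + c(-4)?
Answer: 21024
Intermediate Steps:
c(I) = 1 (c(I) = (2*I)/((2*I)) = (2*I)*(1/(2*I)) = 1)
J(y) = 1 + y*(-5 + y) (J(y) = (y - 5)*(y + 0) + 1 = (-5 + y)*y + 1 = y*(-5 + y) + 1 = 1 + y*(-5 + y))
144*(139 + J(-1)) = 144*(139 + (1 + (-1)**2 - 5*(-1))) = 144*(139 + (1 + 1 + 5)) = 144*(139 + 7) = 144*146 = 21024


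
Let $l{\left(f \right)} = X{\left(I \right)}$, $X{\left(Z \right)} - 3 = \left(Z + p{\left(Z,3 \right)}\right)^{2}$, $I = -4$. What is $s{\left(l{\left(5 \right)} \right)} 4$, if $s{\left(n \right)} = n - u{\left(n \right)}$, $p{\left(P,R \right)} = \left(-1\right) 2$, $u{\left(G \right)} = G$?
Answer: $0$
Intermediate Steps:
$p{\left(P,R \right)} = -2$
$X{\left(Z \right)} = 3 + \left(-2 + Z\right)^{2}$ ($X{\left(Z \right)} = 3 + \left(Z - 2\right)^{2} = 3 + \left(-2 + Z\right)^{2}$)
$l{\left(f \right)} = 39$ ($l{\left(f \right)} = 3 + \left(-2 - 4\right)^{2} = 3 + \left(-6\right)^{2} = 3 + 36 = 39$)
$s{\left(n \right)} = 0$ ($s{\left(n \right)} = n - n = 0$)
$s{\left(l{\left(5 \right)} \right)} 4 = 0 \cdot 4 = 0$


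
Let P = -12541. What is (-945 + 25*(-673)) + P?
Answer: -30311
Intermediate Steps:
(-945 + 25*(-673)) + P = (-945 + 25*(-673)) - 12541 = (-945 - 16825) - 12541 = -17770 - 12541 = -30311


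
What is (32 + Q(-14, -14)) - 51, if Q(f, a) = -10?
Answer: -29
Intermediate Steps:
(32 + Q(-14, -14)) - 51 = (32 - 10) - 51 = 22 - 51 = -29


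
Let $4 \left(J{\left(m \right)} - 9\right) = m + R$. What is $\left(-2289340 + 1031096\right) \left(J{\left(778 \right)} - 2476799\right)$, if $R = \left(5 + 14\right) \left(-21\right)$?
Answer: $3116286938141$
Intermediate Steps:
$R = -399$ ($R = 19 \left(-21\right) = -399$)
$J{\left(m \right)} = - \frac{363}{4} + \frac{m}{4}$ ($J{\left(m \right)} = 9 + \frac{m - 399}{4} = 9 + \frac{-399 + m}{4} = 9 + \left(- \frac{399}{4} + \frac{m}{4}\right) = - \frac{363}{4} + \frac{m}{4}$)
$\left(-2289340 + 1031096\right) \left(J{\left(778 \right)} - 2476799\right) = \left(-2289340 + 1031096\right) \left(\left(- \frac{363}{4} + \frac{1}{4} \cdot 778\right) - 2476799\right) = - 1258244 \left(\left(- \frac{363}{4} + \frac{389}{2}\right) - 2476799\right) = - 1258244 \left(\frac{415}{4} - 2476799\right) = \left(-1258244\right) \left(- \frac{9906781}{4}\right) = 3116286938141$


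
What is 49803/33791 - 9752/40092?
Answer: 416793011/338687193 ≈ 1.2306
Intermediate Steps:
49803/33791 - 9752/40092 = 49803*(1/33791) - 9752*1/40092 = 49803/33791 - 2438/10023 = 416793011/338687193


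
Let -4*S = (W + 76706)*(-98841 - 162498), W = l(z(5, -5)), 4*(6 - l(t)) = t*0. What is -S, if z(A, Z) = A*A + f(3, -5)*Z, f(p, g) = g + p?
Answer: -5011959342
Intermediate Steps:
z(A, Z) = A**2 - 2*Z (z(A, Z) = A*A + (-5 + 3)*Z = A**2 - 2*Z)
l(t) = 6 (l(t) = 6 - t*0/4 = 6 - 1/4*0 = 6 + 0 = 6)
W = 6
S = 5011959342 (S = -(6 + 76706)*(-98841 - 162498)/4 = -19178*(-261339) = -1/4*(-20047837368) = 5011959342)
-S = -1*5011959342 = -5011959342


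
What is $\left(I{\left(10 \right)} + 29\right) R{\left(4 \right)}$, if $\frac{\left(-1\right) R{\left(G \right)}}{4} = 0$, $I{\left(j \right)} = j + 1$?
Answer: $0$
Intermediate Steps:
$I{\left(j \right)} = 1 + j$
$R{\left(G \right)} = 0$ ($R{\left(G \right)} = \left(-4\right) 0 = 0$)
$\left(I{\left(10 \right)} + 29\right) R{\left(4 \right)} = \left(\left(1 + 10\right) + 29\right) 0 = \left(11 + 29\right) 0 = 40 \cdot 0 = 0$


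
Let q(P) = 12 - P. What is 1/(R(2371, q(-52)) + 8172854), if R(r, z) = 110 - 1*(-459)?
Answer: 1/8173423 ≈ 1.2235e-7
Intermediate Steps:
R(r, z) = 569 (R(r, z) = 110 + 459 = 569)
1/(R(2371, q(-52)) + 8172854) = 1/(569 + 8172854) = 1/8173423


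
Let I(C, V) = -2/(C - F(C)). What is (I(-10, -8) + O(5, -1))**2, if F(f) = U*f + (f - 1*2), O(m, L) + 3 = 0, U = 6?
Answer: 8836/961 ≈ 9.1946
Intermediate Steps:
O(m, L) = -3 (O(m, L) = -3 + 0 = -3)
F(f) = -2 + 7*f (F(f) = 6*f + (f - 1*2) = 6*f + (f - 2) = 6*f + (-2 + f) = -2 + 7*f)
I(C, V) = -2/(2 - 6*C) (I(C, V) = -2/(C - (-2 + 7*C)) = -2/(C + (2 - 7*C)) = -2/(2 - 6*C))
(I(-10, -8) + O(5, -1))**2 = (1/(-1 + 3*(-10)) - 3)**2 = (1/(-1 - 30) - 3)**2 = (1/(-31) - 3)**2 = (-1/31 - 3)**2 = (-94/31)**2 = 8836/961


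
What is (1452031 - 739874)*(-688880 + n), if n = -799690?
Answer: -1060095545490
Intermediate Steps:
(1452031 - 739874)*(-688880 + n) = (1452031 - 739874)*(-688880 - 799690) = 712157*(-1488570) = -1060095545490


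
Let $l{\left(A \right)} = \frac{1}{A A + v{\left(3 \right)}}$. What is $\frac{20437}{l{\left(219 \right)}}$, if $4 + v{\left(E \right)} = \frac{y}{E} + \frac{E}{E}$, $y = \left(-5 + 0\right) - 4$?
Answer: $980056335$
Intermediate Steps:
$y = -9$ ($y = -5 - 4 = -9$)
$v{\left(E \right)} = -3 - \frac{9}{E}$ ($v{\left(E \right)} = -4 - \left(\frac{9}{E} - \frac{E}{E}\right) = -4 + \left(- \frac{9}{E} + 1\right) = -4 + \left(1 - \frac{9}{E}\right) = -3 - \frac{9}{E}$)
$l{\left(A \right)} = \frac{1}{-6 + A^{2}}$ ($l{\left(A \right)} = \frac{1}{A A - \left(3 + \frac{9}{3}\right)} = \frac{1}{A^{2} - 6} = \frac{1}{-6 + A^{2}}$)
$\frac{20437}{l{\left(219 \right)}} = \frac{20437}{\frac{1}{-6 + 219^{2}}} = \frac{20437}{\frac{1}{-6 + 47961}} = \frac{20437}{\frac{1}{47955}} = 20437 \frac{1}{\frac{1}{47955}} = 20437 \cdot 47955 = 980056335$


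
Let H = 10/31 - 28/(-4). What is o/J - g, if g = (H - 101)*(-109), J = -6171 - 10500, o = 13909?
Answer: -5277402835/516801 ≈ -10212.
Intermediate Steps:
H = 227/31 (H = 10*(1/31) - 28*(-¼) = 10/31 + 7 = 227/31 ≈ 7.3226)
J = -16671
g = 316536/31 (g = (227/31 - 101)*(-109) = -2904/31*(-109) = 316536/31 ≈ 10211.)
o/J - g = 13909/(-16671) - 1*316536/31 = 13909*(-1/16671) - 316536/31 = -13909/16671 - 316536/31 = -5277402835/516801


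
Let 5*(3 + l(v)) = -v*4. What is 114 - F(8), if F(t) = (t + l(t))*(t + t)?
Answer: 682/5 ≈ 136.40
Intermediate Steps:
l(v) = -3 - 4*v/5 (l(v) = -3 + (-v*4)/5 = -3 + (-4*v)/5 = -3 - 4*v/5)
F(t) = 2*t*(-3 + t/5) (F(t) = (t + (-3 - 4*t/5))*(t + t) = (-3 + t/5)*(2*t) = 2*t*(-3 + t/5))
114 - F(8) = 114 - 2*8*(-15 + 8)/5 = 114 - 2*8*(-7)/5 = 114 - 1*(-112/5) = 114 + 112/5 = 682/5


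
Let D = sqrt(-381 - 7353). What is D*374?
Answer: 374*I*sqrt(7734) ≈ 32891.0*I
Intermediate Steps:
D = I*sqrt(7734) (D = sqrt(-7734) = I*sqrt(7734) ≈ 87.943*I)
D*374 = (I*sqrt(7734))*374 = 374*I*sqrt(7734)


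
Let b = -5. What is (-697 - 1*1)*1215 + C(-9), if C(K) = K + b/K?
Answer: -7632706/9 ≈ -8.4808e+5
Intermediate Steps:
C(K) = K - 5/K
(-697 - 1*1)*1215 + C(-9) = (-697 - 1*1)*1215 + (-9 - 5/(-9)) = (-697 - 1)*1215 + (-9 - 5*(-1/9)) = -698*1215 + (-9 + 5/9) = -848070 - 76/9 = -7632706/9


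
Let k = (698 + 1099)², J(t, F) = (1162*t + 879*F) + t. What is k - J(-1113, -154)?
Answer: 4658994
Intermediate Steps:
J(t, F) = 879*F + 1163*t (J(t, F) = (879*F + 1162*t) + t = 879*F + 1163*t)
k = 3229209 (k = 1797² = 3229209)
k - J(-1113, -154) = 3229209 - (879*(-154) + 1163*(-1113)) = 3229209 - (-135366 - 1294419) = 3229209 - 1*(-1429785) = 3229209 + 1429785 = 4658994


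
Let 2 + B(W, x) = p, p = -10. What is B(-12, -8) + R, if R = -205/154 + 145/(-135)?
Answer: -59897/4158 ≈ -14.405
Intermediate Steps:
B(W, x) = -12 (B(W, x) = -2 - 10 = -12)
R = -10001/4158 (R = -205*1/154 + 145*(-1/135) = -205/154 - 29/27 = -10001/4158 ≈ -2.4052)
B(-12, -8) + R = -12 - 10001/4158 = -59897/4158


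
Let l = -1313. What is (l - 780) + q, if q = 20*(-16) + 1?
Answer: -2412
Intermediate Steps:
q = -319 (q = -320 + 1 = -319)
(l - 780) + q = (-1313 - 780) - 319 = -2093 - 319 = -2412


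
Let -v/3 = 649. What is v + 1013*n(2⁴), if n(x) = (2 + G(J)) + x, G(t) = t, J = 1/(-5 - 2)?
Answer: 112996/7 ≈ 16142.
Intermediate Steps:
J = -⅐ (J = 1/(-7) = -⅐ ≈ -0.14286)
v = -1947 (v = -3*649 = -1947)
n(x) = 13/7 + x (n(x) = (2 - ⅐) + x = 13/7 + x)
v + 1013*n(2⁴) = -1947 + 1013*(13/7 + 2⁴) = -1947 + 1013*(13/7 + 16) = -1947 + 1013*(125/7) = -1947 + 126625/7 = 112996/7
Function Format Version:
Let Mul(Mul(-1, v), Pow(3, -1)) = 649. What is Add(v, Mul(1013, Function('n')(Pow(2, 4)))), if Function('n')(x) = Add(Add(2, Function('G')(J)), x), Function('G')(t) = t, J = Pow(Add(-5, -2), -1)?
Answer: Rational(112996, 7) ≈ 16142.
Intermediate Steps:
J = Rational(-1, 7) (J = Pow(-7, -1) = Rational(-1, 7) ≈ -0.14286)
v = -1947 (v = Mul(-3, 649) = -1947)
Function('n')(x) = Add(Rational(13, 7), x) (Function('n')(x) = Add(Add(2, Rational(-1, 7)), x) = Add(Rational(13, 7), x))
Add(v, Mul(1013, Function('n')(Pow(2, 4)))) = Add(-1947, Mul(1013, Add(Rational(13, 7), Pow(2, 4)))) = Add(-1947, Mul(1013, Add(Rational(13, 7), 16))) = Add(-1947, Mul(1013, Rational(125, 7))) = Add(-1947, Rational(126625, 7)) = Rational(112996, 7)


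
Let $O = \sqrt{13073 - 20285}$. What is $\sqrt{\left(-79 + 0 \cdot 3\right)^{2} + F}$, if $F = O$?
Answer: $\sqrt{6241 + 2 i \sqrt{1803}} \approx 79.002 + 0.5375 i$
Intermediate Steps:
$O = 2 i \sqrt{1803}$ ($O = \sqrt{-7212} = 2 i \sqrt{1803} \approx 84.923 i$)
$F = 2 i \sqrt{1803} \approx 84.923 i$
$\sqrt{\left(-79 + 0 \cdot 3\right)^{2} + F} = \sqrt{\left(-79 + 0 \cdot 3\right)^{2} + 2 i \sqrt{1803}} = \sqrt{\left(-79 + 0\right)^{2} + 2 i \sqrt{1803}} = \sqrt{\left(-79\right)^{2} + 2 i \sqrt{1803}} = \sqrt{6241 + 2 i \sqrt{1803}}$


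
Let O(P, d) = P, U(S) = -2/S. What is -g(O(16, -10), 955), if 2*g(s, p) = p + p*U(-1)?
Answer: -2865/2 ≈ -1432.5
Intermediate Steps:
g(s, p) = 3*p/2 (g(s, p) = (p + p*(-2/(-1)))/2 = (p + p*(-2*(-1)))/2 = (p + p*2)/2 = (p + 2*p)/2 = (3*p)/2 = 3*p/2)
-g(O(16, -10), 955) = -3*955/2 = -1*2865/2 = -2865/2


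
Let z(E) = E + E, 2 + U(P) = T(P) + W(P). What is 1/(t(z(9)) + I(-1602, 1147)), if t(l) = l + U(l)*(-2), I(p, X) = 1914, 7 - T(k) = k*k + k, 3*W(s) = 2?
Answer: 3/7814 ≈ 0.00038393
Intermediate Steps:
W(s) = ⅔ (W(s) = (⅓)*2 = ⅔)
T(k) = 7 - k - k² (T(k) = 7 - (k*k + k) = 7 - (k² + k) = 7 - (k + k²) = 7 + (-k - k²) = 7 - k - k²)
U(P) = 17/3 - P - P² (U(P) = -2 + ((7 - P - P²) + ⅔) = -2 + (23/3 - P - P²) = 17/3 - P - P²)
z(E) = 2*E
t(l) = -34/3 + 2*l² + 3*l (t(l) = l + (17/3 - l - l²)*(-2) = l + (-34/3 + 2*l + 2*l²) = -34/3 + 2*l² + 3*l)
1/(t(z(9)) + I(-1602, 1147)) = 1/((-34/3 + 2*(2*9)² + 3*(2*9)) + 1914) = 1/((-34/3 + 2*18² + 3*18) + 1914) = 1/((-34/3 + 2*324 + 54) + 1914) = 1/((-34/3 + 648 + 54) + 1914) = 1/(2072/3 + 1914) = 1/(7814/3) = 3/7814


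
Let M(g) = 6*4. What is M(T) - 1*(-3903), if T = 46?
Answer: 3927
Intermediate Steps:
M(g) = 24
M(T) - 1*(-3903) = 24 - 1*(-3903) = 24 + 3903 = 3927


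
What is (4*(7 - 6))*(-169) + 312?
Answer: -364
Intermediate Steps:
(4*(7 - 6))*(-169) + 312 = (4*1)*(-169) + 312 = 4*(-169) + 312 = -676 + 312 = -364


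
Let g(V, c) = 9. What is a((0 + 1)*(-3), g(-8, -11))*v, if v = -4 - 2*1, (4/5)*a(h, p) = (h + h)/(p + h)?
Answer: 15/2 ≈ 7.5000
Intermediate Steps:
a(h, p) = 5*h/(2*(h + p)) (a(h, p) = 5*((h + h)/(p + h))/4 = 5*((2*h)/(h + p))/4 = 5*(2*h/(h + p))/4 = 5*h/(2*(h + p)))
v = -6 (v = -4 - 2 = -6)
a((0 + 1)*(-3), g(-8, -11))*v = (5*((0 + 1)*(-3))/(2*((0 + 1)*(-3) + 9)))*(-6) = (5*(1*(-3))/(2*(1*(-3) + 9)))*(-6) = ((5/2)*(-3)/(-3 + 9))*(-6) = ((5/2)*(-3)/6)*(-6) = ((5/2)*(-3)*(1/6))*(-6) = -5/4*(-6) = 15/2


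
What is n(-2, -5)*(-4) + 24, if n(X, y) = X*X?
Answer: 8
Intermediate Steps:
n(X, y) = X**2
n(-2, -5)*(-4) + 24 = (-2)**2*(-4) + 24 = 4*(-4) + 24 = -16 + 24 = 8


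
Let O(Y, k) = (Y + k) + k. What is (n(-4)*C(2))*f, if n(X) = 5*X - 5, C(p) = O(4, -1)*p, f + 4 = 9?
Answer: -500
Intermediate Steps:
f = 5 (f = -4 + 9 = 5)
O(Y, k) = Y + 2*k
C(p) = 2*p (C(p) = (4 + 2*(-1))*p = (4 - 2)*p = 2*p)
n(X) = -5 + 5*X
(n(-4)*C(2))*f = ((-5 + 5*(-4))*(2*2))*5 = ((-5 - 20)*4)*5 = -25*4*5 = -100*5 = -500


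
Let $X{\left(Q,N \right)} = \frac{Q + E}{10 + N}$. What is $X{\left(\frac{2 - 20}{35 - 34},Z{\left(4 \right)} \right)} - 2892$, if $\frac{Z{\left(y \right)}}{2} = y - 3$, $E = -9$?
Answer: $- \frac{11577}{4} \approx -2894.3$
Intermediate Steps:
$Z{\left(y \right)} = -6 + 2 y$ ($Z{\left(y \right)} = 2 \left(y - 3\right) = 2 \left(-3 + y\right) = -6 + 2 y$)
$X{\left(Q,N \right)} = \frac{-9 + Q}{10 + N}$ ($X{\left(Q,N \right)} = \frac{Q - 9}{10 + N} = \frac{-9 + Q}{10 + N}$)
$X{\left(\frac{2 - 20}{35 - 34},Z{\left(4 \right)} \right)} - 2892 = \frac{-9 + \frac{2 - 20}{35 - 34}}{10 + \left(-6 + 2 \cdot 4\right)} - 2892 = \frac{-9 - \frac{18}{1}}{10 + \left(-6 + 8\right)} - 2892 = \frac{-9 - 18}{10 + 2} - 2892 = \frac{-9 - 18}{12} - 2892 = \frac{1}{12} \left(-27\right) - 2892 = - \frac{9}{4} - 2892 = - \frac{11577}{4}$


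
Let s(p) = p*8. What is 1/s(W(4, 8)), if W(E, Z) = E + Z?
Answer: 1/96 ≈ 0.010417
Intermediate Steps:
s(p) = 8*p
1/s(W(4, 8)) = 1/(8*(4 + 8)) = 1/(8*12) = 1/96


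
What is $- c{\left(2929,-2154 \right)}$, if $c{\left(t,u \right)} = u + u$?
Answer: $4308$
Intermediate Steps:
$c{\left(t,u \right)} = 2 u$
$- c{\left(2929,-2154 \right)} = - 2 \left(-2154\right) = \left(-1\right) \left(-4308\right) = 4308$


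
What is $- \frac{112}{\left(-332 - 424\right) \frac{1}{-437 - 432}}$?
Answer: $- \frac{3476}{27} \approx -128.74$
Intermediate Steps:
$- \frac{112}{\left(-332 - 424\right) \frac{1}{-437 - 432}} = - \frac{112}{\left(-756\right) \frac{1}{-869}} = - \frac{112}{\left(-756\right) \left(- \frac{1}{869}\right)} = - \frac{112}{\frac{756}{869}} = \left(-112\right) \frac{869}{756} = - \frac{3476}{27}$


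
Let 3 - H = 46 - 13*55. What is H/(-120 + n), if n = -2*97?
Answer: -336/157 ≈ -2.1401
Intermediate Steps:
n = -194
H = 672 (H = 3 - (46 - 13*55) = 3 - (46 - 715) = 3 - 1*(-669) = 3 + 669 = 672)
H/(-120 + n) = 672/(-120 - 194) = 672/(-314) = -1/314*672 = -336/157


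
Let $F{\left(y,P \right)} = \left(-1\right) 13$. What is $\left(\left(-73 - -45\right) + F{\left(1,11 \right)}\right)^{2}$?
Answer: $1681$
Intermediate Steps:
$F{\left(y,P \right)} = -13$
$\left(\left(-73 - -45\right) + F{\left(1,11 \right)}\right)^{2} = \left(\left(-73 - -45\right) - 13\right)^{2} = \left(\left(-73 + 45\right) - 13\right)^{2} = \left(-28 - 13\right)^{2} = \left(-41\right)^{2} = 1681$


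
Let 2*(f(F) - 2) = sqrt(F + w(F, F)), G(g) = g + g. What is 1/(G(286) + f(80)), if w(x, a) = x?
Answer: 287/164718 - sqrt(10)/164718 ≈ 0.0017232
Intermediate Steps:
G(g) = 2*g
f(F) = 2 + sqrt(2)*sqrt(F)/2 (f(F) = 2 + sqrt(F + F)/2 = 2 + sqrt(2*F)/2 = 2 + (sqrt(2)*sqrt(F))/2 = 2 + sqrt(2)*sqrt(F)/2)
1/(G(286) + f(80)) = 1/(2*286 + (2 + sqrt(2)*sqrt(80)/2)) = 1/(572 + (2 + sqrt(2)*(4*sqrt(5))/2)) = 1/(572 + (2 + 2*sqrt(10))) = 1/(574 + 2*sqrt(10))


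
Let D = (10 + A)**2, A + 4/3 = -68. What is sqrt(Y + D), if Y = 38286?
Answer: sqrt(376258)/3 ≈ 204.47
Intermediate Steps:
A = -208/3 (A = -4/3 - 68 = -208/3 ≈ -69.333)
D = 31684/9 (D = (10 - 208/3)**2 = (-178/3)**2 = 31684/9 ≈ 3520.4)
sqrt(Y + D) = sqrt(38286 + 31684/9) = sqrt(376258/9) = sqrt(376258)/3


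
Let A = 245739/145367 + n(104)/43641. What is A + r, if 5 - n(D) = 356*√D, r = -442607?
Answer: -2807870930628395/6343961247 - 712*√26/43641 ≈ -4.4261e+5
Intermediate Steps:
n(D) = 5 - 356*√D
A = 10725022534/6343961247 - 712*√26/43641 (A = 245739/145367 + (5 - 712*√26)/43641 = 245739*(1/145367) + (5 - 712*√26)*(1/43641) = 245739/145367 + (5 - 712*√26)*(1/43641) = 245739/145367 + (5/43641 - 712*√26/43641) = 10725022534/6343961247 - 712*√26/43641 ≈ 1.6074)
A + r = (10725022534/6343961247 - 712*√26/43641) - 442607 = -2807870930628395/6343961247 - 712*√26/43641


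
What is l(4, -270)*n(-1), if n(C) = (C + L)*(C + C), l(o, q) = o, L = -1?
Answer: 16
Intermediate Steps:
n(C) = 2*C*(-1 + C) (n(C) = (C - 1)*(C + C) = (-1 + C)*(2*C) = 2*C*(-1 + C))
l(4, -270)*n(-1) = 4*(2*(-1)*(-1 - 1)) = 4*(2*(-1)*(-2)) = 4*4 = 16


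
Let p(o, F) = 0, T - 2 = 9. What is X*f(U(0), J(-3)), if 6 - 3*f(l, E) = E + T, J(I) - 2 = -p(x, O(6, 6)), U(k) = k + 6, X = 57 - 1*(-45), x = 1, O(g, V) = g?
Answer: -238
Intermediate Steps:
T = 11 (T = 2 + 9 = 11)
X = 102 (X = 57 + 45 = 102)
U(k) = 6 + k
J(I) = 2 (J(I) = 2 - 1*0 = 2 + 0 = 2)
f(l, E) = -5/3 - E/3 (f(l, E) = 2 - (E + 11)/3 = 2 - (11 + E)/3 = 2 + (-11/3 - E/3) = -5/3 - E/3)
X*f(U(0), J(-3)) = 102*(-5/3 - ⅓*2) = 102*(-5/3 - ⅔) = 102*(-7/3) = -238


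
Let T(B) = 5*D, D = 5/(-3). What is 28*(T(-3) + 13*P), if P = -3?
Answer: -3976/3 ≈ -1325.3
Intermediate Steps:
D = -5/3 (D = 5*(-⅓) = -5/3 ≈ -1.6667)
T(B) = -25/3 (T(B) = 5*(-5/3) = -25/3)
28*(T(-3) + 13*P) = 28*(-25/3 + 13*(-3)) = 28*(-25/3 - 39) = 28*(-142/3) = -3976/3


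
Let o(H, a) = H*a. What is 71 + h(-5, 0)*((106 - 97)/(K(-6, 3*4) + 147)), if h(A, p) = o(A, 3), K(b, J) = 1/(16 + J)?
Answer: 288527/4117 ≈ 70.082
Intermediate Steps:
h(A, p) = 3*A (h(A, p) = A*3 = 3*A)
71 + h(-5, 0)*((106 - 97)/(K(-6, 3*4) + 147)) = 71 + (3*(-5))*((106 - 97)/(1/(16 + 3*4) + 147)) = 71 - 135/(1/(16 + 12) + 147) = 71 - 135/(1/28 + 147) = 71 - 135/4117/28 = 71 - 135*28/4117 = 71 - 15*252/4117 = 71 - 3780/4117 = 288527/4117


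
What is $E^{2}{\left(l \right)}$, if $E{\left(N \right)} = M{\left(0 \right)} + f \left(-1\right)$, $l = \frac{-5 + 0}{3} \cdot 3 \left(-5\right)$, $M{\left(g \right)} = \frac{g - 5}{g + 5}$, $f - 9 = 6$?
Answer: $256$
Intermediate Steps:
$f = 15$ ($f = 9 + 6 = 15$)
$M{\left(g \right)} = \frac{-5 + g}{5 + g}$
$l = 25$ ($l = \left(-5\right) \frac{1}{3} \cdot 3 \left(-5\right) = \left(- \frac{5}{3}\right) 3 \left(-5\right) = \left(-5\right) \left(-5\right) = 25$)
$E{\left(N \right)} = -16$ ($E{\left(N \right)} = \frac{-5 + 0}{5 + 0} + 15 \left(-1\right) = \frac{1}{5} \left(-5\right) - 15 = -1 - 15 = -16$)
$E^{2}{\left(l \right)} = \left(-16\right)^{2} = 256$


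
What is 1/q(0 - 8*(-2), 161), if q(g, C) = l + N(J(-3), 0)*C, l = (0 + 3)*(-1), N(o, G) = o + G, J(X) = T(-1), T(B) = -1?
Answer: -1/164 ≈ -0.0060976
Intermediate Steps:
J(X) = -1
N(o, G) = G + o
l = -3 (l = 3*(-1) = -3)
q(g, C) = -3 - C (q(g, C) = -3 + (0 - 1)*C = -3 - C)
1/q(0 - 8*(-2), 161) = 1/(-3 - 1*161) = 1/(-3 - 161) = 1/(-164) = -1/164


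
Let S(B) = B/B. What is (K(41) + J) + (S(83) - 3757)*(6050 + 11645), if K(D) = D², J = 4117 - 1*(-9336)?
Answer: -66447286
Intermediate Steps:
S(B) = 1
J = 13453 (J = 4117 + 9336 = 13453)
(K(41) + J) + (S(83) - 3757)*(6050 + 11645) = (41² + 13453) + (1 - 3757)*(6050 + 11645) = (1681 + 13453) - 3756*17695 = 15134 - 66462420 = -66447286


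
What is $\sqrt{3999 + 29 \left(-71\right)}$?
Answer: $2 \sqrt{485} \approx 44.045$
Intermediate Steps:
$\sqrt{3999 + 29 \left(-71\right)} = \sqrt{3999 - 2059} = \sqrt{1940} = 2 \sqrt{485}$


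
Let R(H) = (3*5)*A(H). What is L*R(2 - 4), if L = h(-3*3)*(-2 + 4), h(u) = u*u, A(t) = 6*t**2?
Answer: 58320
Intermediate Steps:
h(u) = u**2
R(H) = 90*H**2 (R(H) = (3*5)*(6*H**2) = 15*(6*H**2) = 90*H**2)
L = 162 (L = (-3*3)**2*(-2 + 4) = (-9)**2*2 = 81*2 = 162)
L*R(2 - 4) = 162*(90*(2 - 4)**2) = 162*(90*(-2)**2) = 162*(90*4) = 162*360 = 58320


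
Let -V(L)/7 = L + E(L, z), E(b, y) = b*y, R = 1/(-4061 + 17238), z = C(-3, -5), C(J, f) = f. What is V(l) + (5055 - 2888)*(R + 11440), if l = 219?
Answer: 326744958491/13177 ≈ 2.4797e+7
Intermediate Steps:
z = -5
R = 1/13177 ≈ 7.5890e-5
V(L) = 28*L (V(L) = -7*(L + L*(-5)) = -7*(L - 5*L) = -(-28)*L = 28*L)
V(l) + (5055 - 2888)*(R + 11440) = 28*219 + (5055 - 2888)*(1/13177 + 11440) = 6132 + 2167*(150744881/13177) = 6132 + 326664157127/13177 = 326744958491/13177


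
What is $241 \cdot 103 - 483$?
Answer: $24340$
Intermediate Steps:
$241 \cdot 103 - 483 = 24823 - 483 = 24340$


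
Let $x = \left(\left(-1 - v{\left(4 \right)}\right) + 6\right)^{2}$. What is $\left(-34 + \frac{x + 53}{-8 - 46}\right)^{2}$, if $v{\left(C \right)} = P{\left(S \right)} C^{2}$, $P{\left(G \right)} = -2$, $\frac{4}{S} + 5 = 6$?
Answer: $\frac{32761}{9} \approx 3640.1$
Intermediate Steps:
$S = 4$ ($S = \frac{4}{-5 + 6} = \frac{4}{1} = 4 \cdot 1 = 4$)
$v{\left(C \right)} = - 2 C^{2}$
$x = 1369$ ($x = \left(\left(-1 - - 2 \cdot 4^{2}\right) + 6\right)^{2} = \left(\left(-1 - \left(-2\right) 16\right) + 6\right)^{2} = \left(\left(-1 - -32\right) + 6\right)^{2} = \left(\left(-1 + 32\right) + 6\right)^{2} = \left(31 + 6\right)^{2} = 37^{2} = 1369$)
$\left(-34 + \frac{x + 53}{-8 - 46}\right)^{2} = \left(-34 + \frac{1369 + 53}{-8 - 46}\right)^{2} = \left(-34 + \frac{1422}{-54}\right)^{2} = \left(-34 + 1422 \left(- \frac{1}{54}\right)\right)^{2} = \left(-34 - \frac{79}{3}\right)^{2} = \left(- \frac{181}{3}\right)^{2} = \frac{32761}{9}$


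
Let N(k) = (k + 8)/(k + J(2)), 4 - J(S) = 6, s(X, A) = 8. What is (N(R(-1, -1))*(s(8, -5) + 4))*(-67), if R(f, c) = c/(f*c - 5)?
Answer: 26532/7 ≈ 3790.3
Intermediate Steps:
J(S) = -2 (J(S) = 4 - 1*6 = 4 - 6 = -2)
R(f, c) = c/(-5 + c*f) (R(f, c) = c/(c*f - 5) = c/(-5 + c*f))
N(k) = (8 + k)/(-2 + k) (N(k) = (k + 8)/(k - 2) = (8 + k)/(-2 + k))
(N(R(-1, -1))*(s(8, -5) + 4))*(-67) = (((8 - 1/(-5 - 1*(-1)))/(-2 - 1/(-5 - 1*(-1))))*(8 + 4))*(-67) = (((8 - 1/(-5 + 1))/(-2 - 1/(-5 + 1)))*12)*(-67) = (((8 - 1/(-4))/(-2 - 1/(-4)))*12)*(-67) = (((8 - 1*(-¼))/(-2 - 1*(-¼)))*12)*(-67) = (((8 + ¼)/(-2 + ¼))*12)*(-67) = (((33/4)/(-7/4))*12)*(-67) = (-4/7*33/4*12)*(-67) = -33/7*12*(-67) = -396/7*(-67) = 26532/7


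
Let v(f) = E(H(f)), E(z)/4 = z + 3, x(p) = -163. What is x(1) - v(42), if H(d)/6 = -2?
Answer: -127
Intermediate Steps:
H(d) = -12 (H(d) = 6*(-2) = -12)
E(z) = 12 + 4*z (E(z) = 4*(z + 3) = 4*(3 + z) = 12 + 4*z)
v(f) = -36 (v(f) = 12 + 4*(-12) = 12 - 48 = -36)
x(1) - v(42) = -163 - 1*(-36) = -163 + 36 = -127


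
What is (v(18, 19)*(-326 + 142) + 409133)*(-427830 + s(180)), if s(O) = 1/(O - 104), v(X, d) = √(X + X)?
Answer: -13267095169291/76 ≈ -1.7457e+11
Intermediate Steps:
v(X, d) = √2*√X (v(X, d) = √(2*X) = √2*√X)
s(O) = 1/(-104 + O)
(v(18, 19)*(-326 + 142) + 409133)*(-427830 + s(180)) = ((√2*√18)*(-326 + 142) + 409133)*(-427830 + 1/(-104 + 180)) = ((√2*(3*√2))*(-184) + 409133)*(-427830 + 1/76) = (6*(-184) + 409133)*(-427830 + 1/76) = (-1104 + 409133)*(-32515079/76) = 408029*(-32515079/76) = -13267095169291/76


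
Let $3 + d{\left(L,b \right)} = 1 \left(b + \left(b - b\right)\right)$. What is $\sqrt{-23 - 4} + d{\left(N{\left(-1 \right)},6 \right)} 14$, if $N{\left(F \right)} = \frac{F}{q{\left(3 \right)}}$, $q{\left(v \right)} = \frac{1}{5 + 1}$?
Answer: $42 + 3 i \sqrt{3} \approx 42.0 + 5.1962 i$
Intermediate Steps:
$q{\left(v \right)} = \frac{1}{6}$
$N{\left(F \right)} = 6 F$ ($N{\left(F \right)} = F \frac{1}{\frac{1}{6}} = F 6 = 6 F$)
$d{\left(L,b \right)} = -3 + b$ ($d{\left(L,b \right)} = -3 + 1 \left(b + \left(b - b\right)\right) = -3 + 1 \left(b + 0\right) = -3 + 1 b = -3 + b$)
$\sqrt{-23 - 4} + d{\left(N{\left(-1 \right)},6 \right)} 14 = \sqrt{-23 - 4} + \left(-3 + 6\right) 14 = \sqrt{-27} + 3 \cdot 14 = 3 i \sqrt{3} + 42 = 42 + 3 i \sqrt{3}$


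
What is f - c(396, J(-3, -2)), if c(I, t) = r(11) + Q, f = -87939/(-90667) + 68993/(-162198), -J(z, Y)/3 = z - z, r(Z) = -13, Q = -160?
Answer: 2552147191009/14706006066 ≈ 173.54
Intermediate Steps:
J(z, Y) = 0 (J(z, Y) = -3*(z - z) = -3*0 = 0)
f = 8008141591/14706006066 (f = -87939*(-1/90667) + 68993*(-1/162198) = 87939/90667 - 68993/162198 = 8008141591/14706006066 ≈ 0.54455)
c(I, t) = -173 (c(I, t) = -13 - 160 = -173)
f - c(396, J(-3, -2)) = 8008141591/14706006066 - 1*(-173) = 8008141591/14706006066 + 173 = 2552147191009/14706006066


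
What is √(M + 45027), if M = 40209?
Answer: 2*√21309 ≈ 291.95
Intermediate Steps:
√(M + 45027) = √(40209 + 45027) = √85236 = 2*√21309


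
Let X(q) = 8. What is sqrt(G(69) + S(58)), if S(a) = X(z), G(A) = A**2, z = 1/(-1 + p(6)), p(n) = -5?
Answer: sqrt(4769) ≈ 69.058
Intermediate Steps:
z = -1/6 (z = 1/(-1 - 5) = 1/(-6) = -1/6 ≈ -0.16667)
S(a) = 8
sqrt(G(69) + S(58)) = sqrt(69**2 + 8) = sqrt(4761 + 8) = sqrt(4769)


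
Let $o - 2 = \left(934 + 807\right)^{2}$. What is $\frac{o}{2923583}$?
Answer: $\frac{3031083}{2923583} \approx 1.0368$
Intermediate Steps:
$o = 3031083$ ($o = 2 + \left(934 + 807\right)^{2} = 2 + 1741^{2} = 2 + 3031081 = 3031083$)
$\frac{o}{2923583} = \frac{3031083}{2923583}$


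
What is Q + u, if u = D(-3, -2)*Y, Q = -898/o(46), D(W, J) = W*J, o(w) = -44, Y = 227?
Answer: 30413/22 ≈ 1382.4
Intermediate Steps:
D(W, J) = J*W
Q = 449/22 (Q = -898/(-44) = -898*(-1/44) = 449/22 ≈ 20.409)
u = 1362 (u = -2*(-3)*227 = 6*227 = 1362)
Q + u = 449/22 + 1362 = 30413/22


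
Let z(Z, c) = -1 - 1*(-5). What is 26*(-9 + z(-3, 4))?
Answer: -130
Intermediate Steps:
z(Z, c) = 4 (z(Z, c) = -1 + 5 = 4)
26*(-9 + z(-3, 4)) = 26*(-9 + 4) = 26*(-5) = -130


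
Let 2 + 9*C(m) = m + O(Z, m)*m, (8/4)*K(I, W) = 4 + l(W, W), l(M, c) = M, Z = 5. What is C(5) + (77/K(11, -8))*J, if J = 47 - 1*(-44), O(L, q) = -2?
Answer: -63077/18 ≈ -3504.3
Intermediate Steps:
K(I, W) = 2 + W/2 (K(I, W) = (4 + W)/2 = 2 + W/2)
J = 91 (J = 47 + 44 = 91)
C(m) = -2/9 - m/9 (C(m) = -2/9 + (m - 2*m)/9 = -2/9 + (-m)/9 = -2/9 - m/9)
C(5) + (77/K(11, -8))*J = (-2/9 - ⅑*5) + (77/(2 + (½)*(-8)))*91 = (-2/9 - 5/9) + (77/(2 - 4))*91 = -7/9 + (77/(-2))*91 = -7/9 + (77*(-½))*91 = -7/9 - 77/2*91 = -7/9 - 7007/2 = -63077/18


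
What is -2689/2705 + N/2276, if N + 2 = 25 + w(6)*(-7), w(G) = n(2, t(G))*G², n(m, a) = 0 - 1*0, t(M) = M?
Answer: -6057949/6156580 ≈ -0.98398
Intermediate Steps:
n(m, a) = 0 (n(m, a) = 0 + 0 = 0)
w(G) = 0 (w(G) = 0*G² = 0)
N = 23 (N = -2 + (25 + 0*(-7)) = -2 + (25 + 0) = -2 + 25 = 23)
-2689/2705 + N/2276 = -2689/2705 + 23/2276 = -6057949/6156580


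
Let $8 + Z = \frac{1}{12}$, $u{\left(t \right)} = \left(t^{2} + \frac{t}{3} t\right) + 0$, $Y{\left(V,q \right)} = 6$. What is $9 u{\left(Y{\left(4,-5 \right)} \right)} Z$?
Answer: $-3420$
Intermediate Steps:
$u{\left(t \right)} = \frac{4 t^{2}}{3}$ ($u{\left(t \right)} = \left(t^{2} + t \frac{1}{3} t\right) + 0 = \left(t^{2} + \frac{t}{3} t\right) + 0 = \left(t^{2} + \frac{t^{2}}{3}\right) + 0 = \frac{4 t^{2}}{3} + 0 = \frac{4 t^{2}}{3}$)
$Z = - \frac{95}{12}$ ($Z = -8 + \frac{1}{12} = - \frac{95}{12} \approx -7.9167$)
$9 u{\left(Y{\left(4,-5 \right)} \right)} Z = 9 \frac{4 \cdot 6^{2}}{3} \left(- \frac{95}{12}\right) = 9 \cdot \frac{4}{3} \cdot 36 \left(- \frac{95}{12}\right) = 9 \cdot 48 \left(- \frac{95}{12}\right) = 432 \left(- \frac{95}{12}\right) = -3420$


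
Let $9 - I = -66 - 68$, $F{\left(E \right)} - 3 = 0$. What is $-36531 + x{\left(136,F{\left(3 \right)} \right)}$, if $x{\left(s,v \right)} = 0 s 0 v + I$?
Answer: $-36388$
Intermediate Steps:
$F{\left(E \right)} = 3$ ($F{\left(E \right)} = 3 + 0 = 3$)
$I = 143$ ($I = 9 - \left(-66 - 68\right) = 9 - -134 = 9 + 134 = 143$)
$x{\left(s,v \right)} = 143$ ($x{\left(s,v \right)} = 0 s 0 v + 143 = 0 \cdot 0 v + 143 = 0 v + 143 = 0 + 143 = 143$)
$-36531 + x{\left(136,F{\left(3 \right)} \right)} = -36531 + 143 = -36388$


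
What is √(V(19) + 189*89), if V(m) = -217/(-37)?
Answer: 7*√470122/37 ≈ 129.72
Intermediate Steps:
V(m) = 217/37 (V(m) = -217*(-1/37) = 217/37)
√(V(19) + 189*89) = √(217/37 + 189*89) = √(217/37 + 16821) = √(622594/37) = 7*√470122/37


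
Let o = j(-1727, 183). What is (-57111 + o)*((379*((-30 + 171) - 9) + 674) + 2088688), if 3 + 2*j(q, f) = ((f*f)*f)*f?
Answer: 1199554792056720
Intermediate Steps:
j(q, f) = -3/2 + f⁴/2 (j(q, f) = -3/2 + (((f*f)*f)*f)/2 = -3/2 + ((f²*f)*f)/2 = -3/2 + (f³*f)/2 = -3/2 + f⁴/2)
o = 560756559 (o = -3/2 + (½)*183⁴ = -3/2 + (½)*1121513121 = -3/2 + 1121513121/2 = 560756559)
(-57111 + o)*((379*((-30 + 171) - 9) + 674) + 2088688) = (-57111 + 560756559)*((379*((-30 + 171) - 9) + 674) + 2088688) = 560699448*((379*(141 - 9) + 674) + 2088688) = 560699448*((379*132 + 674) + 2088688) = 560699448*((50028 + 674) + 2088688) = 560699448*(50702 + 2088688) = 560699448*2139390 = 1199554792056720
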